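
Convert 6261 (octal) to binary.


Each octal digit → 3 binary bits:
  6 = 110
  2 = 010
  6 = 110
  1 = 001
Concatenate: 110 010 110 001
= 110010110001


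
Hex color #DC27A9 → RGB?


Hex: #DC27A9
R = DC₁₆ = 220
G = 27₁₆ = 39
B = A9₁₆ = 169
= RGB(220, 39, 169)


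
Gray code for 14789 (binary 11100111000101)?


Binary: 11100111000101
Gray code: G = B XOR (B >> 1)
B >> 1 = 01110011100010
11100111000101 XOR 01110011100010:
  1 XOR 0 = 1
  1 XOR 1 = 0
  1 XOR 1 = 0
  0 XOR 1 = 1
  0 XOR 0 = 0
  1 XOR 0 = 1
  1 XOR 1 = 0
  1 XOR 1 = 0
  0 XOR 1 = 1
  0 XOR 0 = 0
  0 XOR 0 = 0
  1 XOR 0 = 1
  0 XOR 1 = 1
  1 XOR 0 = 1
= 10010100100111


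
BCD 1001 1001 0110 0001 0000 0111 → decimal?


Each 4-bit group → digit:
  1001 → 9
  1001 → 9
  0110 → 6
  0001 → 1
  0000 → 0
  0111 → 7
= 996107


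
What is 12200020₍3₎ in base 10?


Positional values (base 3):
  0 × 3^0 = 0 × 1 = 0
  2 × 3^1 = 2 × 3 = 6
  0 × 3^2 = 0 × 9 = 0
  0 × 3^3 = 0 × 27 = 0
  0 × 3^4 = 0 × 81 = 0
  2 × 3^5 = 2 × 243 = 486
  2 × 3^6 = 2 × 729 = 1458
  1 × 3^7 = 1 × 2187 = 2187
Sum = 0 + 6 + 0 + 0 + 0 + 486 + 1458 + 2187
= 4137


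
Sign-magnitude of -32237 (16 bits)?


Sign bit: 1 (negative)
Magnitude: 32237 = 111110111101101
= 1111110111101101


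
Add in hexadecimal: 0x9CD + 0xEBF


Align and add column by column (LSB to MSB, each column mod 16 with carry):
  09CD
+ 0EBF
  ----
  col 0: D(13) + F(15) + 0 (carry in) = 28 → C(12), carry out 1
  col 1: C(12) + B(11) + 1 (carry in) = 24 → 8(8), carry out 1
  col 2: 9(9) + E(14) + 1 (carry in) = 24 → 8(8), carry out 1
  col 3: 0(0) + 0(0) + 1 (carry in) = 1 → 1(1), carry out 0
Reading digits MSB→LSB: 188C
Strip leading zeros: 188C
= 0x188C


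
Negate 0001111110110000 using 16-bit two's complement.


Original: 0001111110110000
Step 1 - Invert all bits: 1110000001001111
Step 2 - Add 1: 1110000001001111 + 1
= 1110000001010000 (represents -8112)


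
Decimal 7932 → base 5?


Divide by 5 repeatedly:
7932 ÷ 5 = 1586 remainder 2
1586 ÷ 5 = 317 remainder 1
317 ÷ 5 = 63 remainder 2
63 ÷ 5 = 12 remainder 3
12 ÷ 5 = 2 remainder 2
2 ÷ 5 = 0 remainder 2
Reading remainders bottom-up:
= 223212


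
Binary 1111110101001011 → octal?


Group into 3-bit groups: 001111110101001011
  001 = 1
  111 = 7
  110 = 6
  101 = 5
  001 = 1
  011 = 3
= 0o176513


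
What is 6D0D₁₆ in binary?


Each hex digit → 4 binary bits:
  6 = 0110
  D = 1101
  0 = 0000
  D = 1101
Concatenate: 0110 1101 0000 1101
= 0110110100001101


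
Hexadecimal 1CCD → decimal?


Positional values:
Position 0: D × 16^0 = 13 × 1 = 13
Position 1: C × 16^1 = 12 × 16 = 192
Position 2: C × 16^2 = 12 × 256 = 3072
Position 3: 1 × 16^3 = 1 × 4096 = 4096
Sum = 13 + 192 + 3072 + 4096
= 7373


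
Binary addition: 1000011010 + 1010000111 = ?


Align and add column by column (LSB to MSB, carry propagating):
  01000011010
+ 01010000111
  -----------
  col 0: 0 + 1 + 0 (carry in) = 1 → bit 1, carry out 0
  col 1: 1 + 1 + 0 (carry in) = 2 → bit 0, carry out 1
  col 2: 0 + 1 + 1 (carry in) = 2 → bit 0, carry out 1
  col 3: 1 + 0 + 1 (carry in) = 2 → bit 0, carry out 1
  col 4: 1 + 0 + 1 (carry in) = 2 → bit 0, carry out 1
  col 5: 0 + 0 + 1 (carry in) = 1 → bit 1, carry out 0
  col 6: 0 + 0 + 0 (carry in) = 0 → bit 0, carry out 0
  col 7: 0 + 1 + 0 (carry in) = 1 → bit 1, carry out 0
  col 8: 0 + 0 + 0 (carry in) = 0 → bit 0, carry out 0
  col 9: 1 + 1 + 0 (carry in) = 2 → bit 0, carry out 1
  col 10: 0 + 0 + 1 (carry in) = 1 → bit 1, carry out 0
Reading bits MSB→LSB: 10010100001
Strip leading zeros: 10010100001
= 10010100001


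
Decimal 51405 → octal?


Divide by 8 repeatedly:
51405 ÷ 8 = 6425 remainder 5
6425 ÷ 8 = 803 remainder 1
803 ÷ 8 = 100 remainder 3
100 ÷ 8 = 12 remainder 4
12 ÷ 8 = 1 remainder 4
1 ÷ 8 = 0 remainder 1
Reading remainders bottom-up:
= 0o144315


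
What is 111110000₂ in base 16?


Group into 4-bit nibbles: 000111110000
  0001 = 1
  1111 = F
  0000 = 0
= 0x1F0


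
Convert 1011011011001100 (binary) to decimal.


Positional values:
Bit 2: 1 × 2^2 = 4
Bit 3: 1 × 2^3 = 8
Bit 6: 1 × 2^6 = 64
Bit 7: 1 × 2^7 = 128
Bit 9: 1 × 2^9 = 512
Bit 10: 1 × 2^10 = 1024
Bit 12: 1 × 2^12 = 4096
Bit 13: 1 × 2^13 = 8192
Bit 15: 1 × 2^15 = 32768
Sum = 4 + 8 + 64 + 128 + 512 + 1024 + 4096 + 8192 + 32768
= 46796


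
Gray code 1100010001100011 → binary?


Gray code: 1100010001100011
MSB stays the same: 1
Each subsequent bit = prev_binary XOR current_gray:
  B[1] = 1 XOR 1 = 0
  B[2] = 0 XOR 0 = 0
  B[3] = 0 XOR 0 = 0
  B[4] = 0 XOR 0 = 0
  B[5] = 0 XOR 1 = 1
  B[6] = 1 XOR 0 = 1
  B[7] = 1 XOR 0 = 1
  B[8] = 1 XOR 0 = 1
  B[9] = 1 XOR 1 = 0
  B[10] = 0 XOR 1 = 1
  B[11] = 1 XOR 0 = 1
  B[12] = 1 XOR 0 = 1
  B[13] = 1 XOR 0 = 1
  B[14] = 1 XOR 1 = 0
  B[15] = 0 XOR 1 = 1
= 1000011110111101 (34749 decimal)


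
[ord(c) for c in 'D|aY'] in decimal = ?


String: 'D|aY'  (4 characters)
Per-character ASCII lookup:
  'D': uppercase starts at 65: 'D' = 65 + 3 = 68
  '|': special character: '|' = 124
  'a': lowercase starts at 97: 'a' = 97 + 0 = 97
  'Y': uppercase starts at 65: 'Y' = 65 + 24 = 89
= 68 124 97 89


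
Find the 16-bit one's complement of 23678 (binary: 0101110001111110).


Original: 0101110001111110
Invert all bits:
  bit 0: 0 → 1
  bit 1: 1 → 0
  bit 2: 0 → 1
  bit 3: 1 → 0
  bit 4: 1 → 0
  bit 5: 1 → 0
  bit 6: 0 → 1
  bit 7: 0 → 1
  bit 8: 0 → 1
  bit 9: 1 → 0
  bit 10: 1 → 0
  bit 11: 1 → 0
  bit 12: 1 → 0
  bit 13: 1 → 0
  bit 14: 1 → 0
  bit 15: 0 → 1
= 1010001110000001


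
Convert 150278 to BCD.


Each digit → 4-bit binary:
  1 → 0001
  5 → 0101
  0 → 0000
  2 → 0010
  7 → 0111
  8 → 1000
= 0001 0101 0000 0010 0111 1000


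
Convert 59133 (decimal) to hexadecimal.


Divide by 16 repeatedly:
59133 ÷ 16 = 3695 remainder 13 (D)
3695 ÷ 16 = 230 remainder 15 (F)
230 ÷ 16 = 14 remainder 6 (6)
14 ÷ 16 = 0 remainder 14 (E)
Reading remainders bottom-up:
= 0xE6FD


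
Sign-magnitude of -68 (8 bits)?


Sign bit: 1 (negative)
Magnitude: 68 = 1000100
= 11000100


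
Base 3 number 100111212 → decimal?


Positional values (base 3):
  2 × 3^0 = 2 × 1 = 2
  1 × 3^1 = 1 × 3 = 3
  2 × 3^2 = 2 × 9 = 18
  1 × 3^3 = 1 × 27 = 27
  1 × 3^4 = 1 × 81 = 81
  1 × 3^5 = 1 × 243 = 243
  0 × 3^6 = 0 × 729 = 0
  0 × 3^7 = 0 × 2187 = 0
  1 × 3^8 = 1 × 6561 = 6561
Sum = 2 + 3 + 18 + 27 + 81 + 243 + 0 + 0 + 6561
= 6935


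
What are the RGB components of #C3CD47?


Hex: #C3CD47
R = C3₁₆ = 195
G = CD₁₆ = 205
B = 47₁₆ = 71
= RGB(195, 205, 71)


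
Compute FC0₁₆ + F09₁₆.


Align and add column by column (LSB to MSB, each column mod 16 with carry):
  0FC0
+ 0F09
  ----
  col 0: 0(0) + 9(9) + 0 (carry in) = 9 → 9(9), carry out 0
  col 1: C(12) + 0(0) + 0 (carry in) = 12 → C(12), carry out 0
  col 2: F(15) + F(15) + 0 (carry in) = 30 → E(14), carry out 1
  col 3: 0(0) + 0(0) + 1 (carry in) = 1 → 1(1), carry out 0
Reading digits MSB→LSB: 1EC9
Strip leading zeros: 1EC9
= 0x1EC9


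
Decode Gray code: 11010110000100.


Gray code: 11010110000100
MSB stays the same: 1
Each subsequent bit = prev_binary XOR current_gray:
  B[1] = 1 XOR 1 = 0
  B[2] = 0 XOR 0 = 0
  B[3] = 0 XOR 1 = 1
  B[4] = 1 XOR 0 = 1
  B[5] = 1 XOR 1 = 0
  B[6] = 0 XOR 1 = 1
  B[7] = 1 XOR 0 = 1
  B[8] = 1 XOR 0 = 1
  B[9] = 1 XOR 0 = 1
  B[10] = 1 XOR 0 = 1
  B[11] = 1 XOR 1 = 0
  B[12] = 0 XOR 0 = 0
  B[13] = 0 XOR 0 = 0
= 10011011111000 (9976 decimal)


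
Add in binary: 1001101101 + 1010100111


Align and add column by column (LSB to MSB, carry propagating):
  01001101101
+ 01010100111
  -----------
  col 0: 1 + 1 + 0 (carry in) = 2 → bit 0, carry out 1
  col 1: 0 + 1 + 1 (carry in) = 2 → bit 0, carry out 1
  col 2: 1 + 1 + 1 (carry in) = 3 → bit 1, carry out 1
  col 3: 1 + 0 + 1 (carry in) = 2 → bit 0, carry out 1
  col 4: 0 + 0 + 1 (carry in) = 1 → bit 1, carry out 0
  col 5: 1 + 1 + 0 (carry in) = 2 → bit 0, carry out 1
  col 6: 1 + 0 + 1 (carry in) = 2 → bit 0, carry out 1
  col 7: 0 + 1 + 1 (carry in) = 2 → bit 0, carry out 1
  col 8: 0 + 0 + 1 (carry in) = 1 → bit 1, carry out 0
  col 9: 1 + 1 + 0 (carry in) = 2 → bit 0, carry out 1
  col 10: 0 + 0 + 1 (carry in) = 1 → bit 1, carry out 0
Reading bits MSB→LSB: 10100010100
Strip leading zeros: 10100010100
= 10100010100


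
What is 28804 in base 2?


Divide by 2 repeatedly:
28804 ÷ 2 = 14402 remainder 0
14402 ÷ 2 = 7201 remainder 0
7201 ÷ 2 = 3600 remainder 1
3600 ÷ 2 = 1800 remainder 0
1800 ÷ 2 = 900 remainder 0
900 ÷ 2 = 450 remainder 0
450 ÷ 2 = 225 remainder 0
225 ÷ 2 = 112 remainder 1
112 ÷ 2 = 56 remainder 0
56 ÷ 2 = 28 remainder 0
28 ÷ 2 = 14 remainder 0
14 ÷ 2 = 7 remainder 0
7 ÷ 2 = 3 remainder 1
3 ÷ 2 = 1 remainder 1
1 ÷ 2 = 0 remainder 1
Reading remainders bottom-up:
= 111000010000100


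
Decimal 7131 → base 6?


Divide by 6 repeatedly:
7131 ÷ 6 = 1188 remainder 3
1188 ÷ 6 = 198 remainder 0
198 ÷ 6 = 33 remainder 0
33 ÷ 6 = 5 remainder 3
5 ÷ 6 = 0 remainder 5
Reading remainders bottom-up:
= 53003


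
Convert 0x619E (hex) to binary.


Each hex digit → 4 binary bits:
  6 = 0110
  1 = 0001
  9 = 1001
  E = 1110
Concatenate: 0110 0001 1001 1110
= 0110000110011110


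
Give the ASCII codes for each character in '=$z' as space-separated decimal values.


String: '=$z'  (3 characters)
Per-character ASCII lookup:
  '=': special character: '=' = 61
  '$': special character: '$' = 36
  'z': lowercase starts at 97: 'z' = 97 + 25 = 122
= 61 36 122


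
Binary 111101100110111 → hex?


Group into 4-bit nibbles: 0111101100110111
  0111 = 7
  1011 = B
  0011 = 3
  0111 = 7
= 0x7B37


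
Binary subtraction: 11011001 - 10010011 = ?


Align and subtract column by column (LSB to MSB, borrowing when needed):
  11011001
- 10010011
  --------
  col 0: (1 - 0 borrow-in) - 1 → 1 - 1 = 0, borrow out 0
  col 1: (0 - 0 borrow-in) - 1 → borrow from next column: (0+2) - 1 = 1, borrow out 1
  col 2: (0 - 1 borrow-in) - 0 → borrow from next column: (-1+2) - 0 = 1, borrow out 1
  col 3: (1 - 1 borrow-in) - 0 → 0 - 0 = 0, borrow out 0
  col 4: (1 - 0 borrow-in) - 1 → 1 - 1 = 0, borrow out 0
  col 5: (0 - 0 borrow-in) - 0 → 0 - 0 = 0, borrow out 0
  col 6: (1 - 0 borrow-in) - 0 → 1 - 0 = 1, borrow out 0
  col 7: (1 - 0 borrow-in) - 1 → 1 - 1 = 0, borrow out 0
Reading bits MSB→LSB: 01000110
Strip leading zeros: 1000110
= 1000110


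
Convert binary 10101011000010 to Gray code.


Binary: 10101011000010
Gray code: G = B XOR (B >> 1)
B >> 1 = 01010101100001
10101011000010 XOR 01010101100001:
  1 XOR 0 = 1
  0 XOR 1 = 1
  1 XOR 0 = 1
  0 XOR 1 = 1
  1 XOR 0 = 1
  0 XOR 1 = 1
  1 XOR 0 = 1
  1 XOR 1 = 0
  0 XOR 1 = 1
  0 XOR 0 = 0
  0 XOR 0 = 0
  0 XOR 0 = 0
  1 XOR 0 = 1
  0 XOR 1 = 1
= 11111110100011


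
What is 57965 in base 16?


Divide by 16 repeatedly:
57965 ÷ 16 = 3622 remainder 13 (D)
3622 ÷ 16 = 226 remainder 6 (6)
226 ÷ 16 = 14 remainder 2 (2)
14 ÷ 16 = 0 remainder 14 (E)
Reading remainders bottom-up:
= 0xE26D


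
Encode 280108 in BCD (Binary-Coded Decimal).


Each digit → 4-bit binary:
  2 → 0010
  8 → 1000
  0 → 0000
  1 → 0001
  0 → 0000
  8 → 1000
= 0010 1000 0000 0001 0000 1000


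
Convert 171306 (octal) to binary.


Each octal digit → 3 binary bits:
  1 = 001
  7 = 111
  1 = 001
  3 = 011
  0 = 000
  6 = 110
Concatenate: 001 111 001 011 000 110
= 001111001011000110


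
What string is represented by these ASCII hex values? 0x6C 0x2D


Codes (hex): 0x6C 0x2D
Per-code ASCII lookup:
  0x6C = 108  (range 97-122: lowercase, 108 - 97 = 11) → 'l'
  0x2D = 45  (special character) → '-'
= 'l-'


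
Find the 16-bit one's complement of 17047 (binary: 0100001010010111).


Original: 0100001010010111
Invert all bits:
  bit 0: 0 → 1
  bit 1: 1 → 0
  bit 2: 0 → 1
  bit 3: 0 → 1
  bit 4: 0 → 1
  bit 5: 0 → 1
  bit 6: 1 → 0
  bit 7: 0 → 1
  bit 8: 1 → 0
  bit 9: 0 → 1
  bit 10: 0 → 1
  bit 11: 1 → 0
  bit 12: 0 → 1
  bit 13: 1 → 0
  bit 14: 1 → 0
  bit 15: 1 → 0
= 1011110101101000


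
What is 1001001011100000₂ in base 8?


Group into 3-bit groups: 001001001011100000
  001 = 1
  001 = 1
  001 = 1
  011 = 3
  100 = 4
  000 = 0
= 0o111340


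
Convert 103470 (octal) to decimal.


Positional values:
Position 0: 0 × 8^0 = 0
Position 1: 7 × 8^1 = 56
Position 2: 4 × 8^2 = 256
Position 3: 3 × 8^3 = 1536
Position 4: 0 × 8^4 = 0
Position 5: 1 × 8^5 = 32768
Sum = 0 + 56 + 256 + 1536 + 0 + 32768
= 34616


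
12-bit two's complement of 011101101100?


Original: 011101101100
Step 1 - Invert all bits: 100010010011
Step 2 - Add 1: 100010010011 + 1
= 100010010100 (represents -1900)


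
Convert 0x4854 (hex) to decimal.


Positional values:
Position 0: 4 × 16^0 = 4 × 1 = 4
Position 1: 5 × 16^1 = 5 × 16 = 80
Position 2: 8 × 16^2 = 8 × 256 = 2048
Position 3: 4 × 16^3 = 4 × 4096 = 16384
Sum = 4 + 80 + 2048 + 16384
= 18516


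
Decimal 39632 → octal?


Divide by 8 repeatedly:
39632 ÷ 8 = 4954 remainder 0
4954 ÷ 8 = 619 remainder 2
619 ÷ 8 = 77 remainder 3
77 ÷ 8 = 9 remainder 5
9 ÷ 8 = 1 remainder 1
1 ÷ 8 = 0 remainder 1
Reading remainders bottom-up:
= 0o115320


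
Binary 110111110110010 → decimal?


Positional values:
Bit 1: 1 × 2^1 = 2
Bit 4: 1 × 2^4 = 16
Bit 5: 1 × 2^5 = 32
Bit 7: 1 × 2^7 = 128
Bit 8: 1 × 2^8 = 256
Bit 9: 1 × 2^9 = 512
Bit 10: 1 × 2^10 = 1024
Bit 11: 1 × 2^11 = 2048
Bit 13: 1 × 2^13 = 8192
Bit 14: 1 × 2^14 = 16384
Sum = 2 + 16 + 32 + 128 + 256 + 512 + 1024 + 2048 + 8192 + 16384
= 28594


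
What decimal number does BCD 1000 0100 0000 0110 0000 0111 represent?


Each 4-bit group → digit:
  1000 → 8
  0100 → 4
  0000 → 0
  0110 → 6
  0000 → 0
  0111 → 7
= 840607


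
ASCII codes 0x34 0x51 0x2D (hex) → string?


Codes (hex): 0x34 0x51 0x2D
Per-code ASCII lookup:
  0x34 = 52  (range 48-57: digits, 52 - 48 = 4) → '4'
  0x51 = 81  (range 65-90: uppercase, 81 - 65 = 16) → 'Q'
  0x2D = 45  (special character) → '-'
= '4Q-'


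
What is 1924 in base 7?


Divide by 7 repeatedly:
1924 ÷ 7 = 274 remainder 6
274 ÷ 7 = 39 remainder 1
39 ÷ 7 = 5 remainder 4
5 ÷ 7 = 0 remainder 5
Reading remainders bottom-up:
= 5416


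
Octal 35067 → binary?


Each octal digit → 3 binary bits:
  3 = 011
  5 = 101
  0 = 000
  6 = 110
  7 = 111
Concatenate: 011 101 000 110 111
= 011101000110111


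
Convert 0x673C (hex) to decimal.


Positional values:
Position 0: C × 16^0 = 12 × 1 = 12
Position 1: 3 × 16^1 = 3 × 16 = 48
Position 2: 7 × 16^2 = 7 × 256 = 1792
Position 3: 6 × 16^3 = 6 × 4096 = 24576
Sum = 12 + 48 + 1792 + 24576
= 26428


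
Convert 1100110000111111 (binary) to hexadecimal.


Group into 4-bit nibbles: 1100110000111111
  1100 = C
  1100 = C
  0011 = 3
  1111 = F
= 0xCC3F


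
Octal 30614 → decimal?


Positional values:
Position 0: 4 × 8^0 = 4
Position 1: 1 × 8^1 = 8
Position 2: 6 × 8^2 = 384
Position 3: 0 × 8^3 = 0
Position 4: 3 × 8^4 = 12288
Sum = 4 + 8 + 384 + 0 + 12288
= 12684


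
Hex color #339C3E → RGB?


Hex: #339C3E
R = 33₁₆ = 51
G = 9C₁₆ = 156
B = 3E₁₆ = 62
= RGB(51, 156, 62)


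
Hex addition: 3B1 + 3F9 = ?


Align and add column by column (LSB to MSB, each column mod 16 with carry):
  03B1
+ 03F9
  ----
  col 0: 1(1) + 9(9) + 0 (carry in) = 10 → A(10), carry out 0
  col 1: B(11) + F(15) + 0 (carry in) = 26 → A(10), carry out 1
  col 2: 3(3) + 3(3) + 1 (carry in) = 7 → 7(7), carry out 0
  col 3: 0(0) + 0(0) + 0 (carry in) = 0 → 0(0), carry out 0
Reading digits MSB→LSB: 07AA
Strip leading zeros: 7AA
= 0x7AA


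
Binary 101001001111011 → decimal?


Positional values:
Bit 0: 1 × 2^0 = 1
Bit 1: 1 × 2^1 = 2
Bit 3: 1 × 2^3 = 8
Bit 4: 1 × 2^4 = 16
Bit 5: 1 × 2^5 = 32
Bit 6: 1 × 2^6 = 64
Bit 9: 1 × 2^9 = 512
Bit 12: 1 × 2^12 = 4096
Bit 14: 1 × 2^14 = 16384
Sum = 1 + 2 + 8 + 16 + 32 + 64 + 512 + 4096 + 16384
= 21115


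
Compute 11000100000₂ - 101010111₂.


Align and subtract column by column (LSB to MSB, borrowing when needed):
  11000100000
- 00101010111
  -----------
  col 0: (0 - 0 borrow-in) - 1 → borrow from next column: (0+2) - 1 = 1, borrow out 1
  col 1: (0 - 1 borrow-in) - 1 → borrow from next column: (-1+2) - 1 = 0, borrow out 1
  col 2: (0 - 1 borrow-in) - 1 → borrow from next column: (-1+2) - 1 = 0, borrow out 1
  col 3: (0 - 1 borrow-in) - 0 → borrow from next column: (-1+2) - 0 = 1, borrow out 1
  col 4: (0 - 1 borrow-in) - 1 → borrow from next column: (-1+2) - 1 = 0, borrow out 1
  col 5: (1 - 1 borrow-in) - 0 → 0 - 0 = 0, borrow out 0
  col 6: (0 - 0 borrow-in) - 1 → borrow from next column: (0+2) - 1 = 1, borrow out 1
  col 7: (0 - 1 borrow-in) - 0 → borrow from next column: (-1+2) - 0 = 1, borrow out 1
  col 8: (0 - 1 borrow-in) - 1 → borrow from next column: (-1+2) - 1 = 0, borrow out 1
  col 9: (1 - 1 borrow-in) - 0 → 0 - 0 = 0, borrow out 0
  col 10: (1 - 0 borrow-in) - 0 → 1 - 0 = 1, borrow out 0
Reading bits MSB→LSB: 10011001001
Strip leading zeros: 10011001001
= 10011001001


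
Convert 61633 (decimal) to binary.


Divide by 2 repeatedly:
61633 ÷ 2 = 30816 remainder 1
30816 ÷ 2 = 15408 remainder 0
15408 ÷ 2 = 7704 remainder 0
7704 ÷ 2 = 3852 remainder 0
3852 ÷ 2 = 1926 remainder 0
1926 ÷ 2 = 963 remainder 0
963 ÷ 2 = 481 remainder 1
481 ÷ 2 = 240 remainder 1
240 ÷ 2 = 120 remainder 0
120 ÷ 2 = 60 remainder 0
60 ÷ 2 = 30 remainder 0
30 ÷ 2 = 15 remainder 0
15 ÷ 2 = 7 remainder 1
7 ÷ 2 = 3 remainder 1
3 ÷ 2 = 1 remainder 1
1 ÷ 2 = 0 remainder 1
Reading remainders bottom-up:
= 1111000011000001


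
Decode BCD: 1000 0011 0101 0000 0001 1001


Each 4-bit group → digit:
  1000 → 8
  0011 → 3
  0101 → 5
  0000 → 0
  0001 → 1
  1001 → 9
= 835019


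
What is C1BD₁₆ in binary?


Each hex digit → 4 binary bits:
  C = 1100
  1 = 0001
  B = 1011
  D = 1101
Concatenate: 1100 0001 1011 1101
= 1100000110111101


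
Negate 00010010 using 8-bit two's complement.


Original: 00010010
Step 1 - Invert all bits: 11101101
Step 2 - Add 1: 11101101 + 1
= 11101110 (represents -18)


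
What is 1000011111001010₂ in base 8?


Group into 3-bit groups: 001000011111001010
  001 = 1
  000 = 0
  011 = 3
  111 = 7
  001 = 1
  010 = 2
= 0o103712


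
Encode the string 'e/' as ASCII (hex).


String: 'e/'  (2 characters)
Per-character ASCII lookup:
  'e': lowercase starts at 97: 'e' = 97 + 4 = 101 → 0x65
  '/': special character: '/' = 47 → 0x2F
= 0x65 0x2F


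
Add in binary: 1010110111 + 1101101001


Align and add column by column (LSB to MSB, carry propagating):
  01010110111
+ 01101101001
  -----------
  col 0: 1 + 1 + 0 (carry in) = 2 → bit 0, carry out 1
  col 1: 1 + 0 + 1 (carry in) = 2 → bit 0, carry out 1
  col 2: 1 + 0 + 1 (carry in) = 2 → bit 0, carry out 1
  col 3: 0 + 1 + 1 (carry in) = 2 → bit 0, carry out 1
  col 4: 1 + 0 + 1 (carry in) = 2 → bit 0, carry out 1
  col 5: 1 + 1 + 1 (carry in) = 3 → bit 1, carry out 1
  col 6: 0 + 1 + 1 (carry in) = 2 → bit 0, carry out 1
  col 7: 1 + 0 + 1 (carry in) = 2 → bit 0, carry out 1
  col 8: 0 + 1 + 1 (carry in) = 2 → bit 0, carry out 1
  col 9: 1 + 1 + 1 (carry in) = 3 → bit 1, carry out 1
  col 10: 0 + 0 + 1 (carry in) = 1 → bit 1, carry out 0
Reading bits MSB→LSB: 11000100000
Strip leading zeros: 11000100000
= 11000100000


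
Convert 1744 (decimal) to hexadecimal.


Divide by 16 repeatedly:
1744 ÷ 16 = 109 remainder 0 (0)
109 ÷ 16 = 6 remainder 13 (D)
6 ÷ 16 = 0 remainder 6 (6)
Reading remainders bottom-up:
= 0x6D0


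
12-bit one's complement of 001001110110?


Original: 001001110110
Invert all bits:
  bit 0: 0 → 1
  bit 1: 0 → 1
  bit 2: 1 → 0
  bit 3: 0 → 1
  bit 4: 0 → 1
  bit 5: 1 → 0
  bit 6: 1 → 0
  bit 7: 1 → 0
  bit 8: 0 → 1
  bit 9: 1 → 0
  bit 10: 1 → 0
  bit 11: 0 → 1
= 110110001001


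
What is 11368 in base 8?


Divide by 8 repeatedly:
11368 ÷ 8 = 1421 remainder 0
1421 ÷ 8 = 177 remainder 5
177 ÷ 8 = 22 remainder 1
22 ÷ 8 = 2 remainder 6
2 ÷ 8 = 0 remainder 2
Reading remainders bottom-up:
= 0o26150


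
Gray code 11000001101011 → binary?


Gray code: 11000001101011
MSB stays the same: 1
Each subsequent bit = prev_binary XOR current_gray:
  B[1] = 1 XOR 1 = 0
  B[2] = 0 XOR 0 = 0
  B[3] = 0 XOR 0 = 0
  B[4] = 0 XOR 0 = 0
  B[5] = 0 XOR 0 = 0
  B[6] = 0 XOR 0 = 0
  B[7] = 0 XOR 1 = 1
  B[8] = 1 XOR 1 = 0
  B[9] = 0 XOR 0 = 0
  B[10] = 0 XOR 1 = 1
  B[11] = 1 XOR 0 = 1
  B[12] = 1 XOR 1 = 0
  B[13] = 0 XOR 1 = 1
= 10000001001101 (8269 decimal)


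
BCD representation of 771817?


Each digit → 4-bit binary:
  7 → 0111
  7 → 0111
  1 → 0001
  8 → 1000
  1 → 0001
  7 → 0111
= 0111 0111 0001 1000 0001 0111


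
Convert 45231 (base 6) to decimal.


Positional values (base 6):
  1 × 6^0 = 1 × 1 = 1
  3 × 6^1 = 3 × 6 = 18
  2 × 6^2 = 2 × 36 = 72
  5 × 6^3 = 5 × 216 = 1080
  4 × 6^4 = 4 × 1296 = 5184
Sum = 1 + 18 + 72 + 1080 + 5184
= 6355


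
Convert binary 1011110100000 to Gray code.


Binary: 1011110100000
Gray code: G = B XOR (B >> 1)
B >> 1 = 0101111010000
1011110100000 XOR 0101111010000:
  1 XOR 0 = 1
  0 XOR 1 = 1
  1 XOR 0 = 1
  1 XOR 1 = 0
  1 XOR 1 = 0
  1 XOR 1 = 0
  0 XOR 1 = 1
  1 XOR 0 = 1
  0 XOR 1 = 1
  0 XOR 0 = 0
  0 XOR 0 = 0
  0 XOR 0 = 0
  0 XOR 0 = 0
= 1110001110000


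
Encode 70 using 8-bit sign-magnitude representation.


Sign bit: 0 (positive)
Magnitude: 70 = 1000110
= 01000110


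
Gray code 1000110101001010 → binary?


Gray code: 1000110101001010
MSB stays the same: 1
Each subsequent bit = prev_binary XOR current_gray:
  B[1] = 1 XOR 0 = 1
  B[2] = 1 XOR 0 = 1
  B[3] = 1 XOR 0 = 1
  B[4] = 1 XOR 1 = 0
  B[5] = 0 XOR 1 = 1
  B[6] = 1 XOR 0 = 1
  B[7] = 1 XOR 1 = 0
  B[8] = 0 XOR 0 = 0
  B[9] = 0 XOR 1 = 1
  B[10] = 1 XOR 0 = 1
  B[11] = 1 XOR 0 = 1
  B[12] = 1 XOR 1 = 0
  B[13] = 0 XOR 0 = 0
  B[14] = 0 XOR 1 = 1
  B[15] = 1 XOR 0 = 1
= 1111011001110011 (63091 decimal)


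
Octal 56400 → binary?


Each octal digit → 3 binary bits:
  5 = 101
  6 = 110
  4 = 100
  0 = 000
  0 = 000
Concatenate: 101 110 100 000 000
= 101110100000000


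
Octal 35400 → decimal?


Positional values:
Position 0: 0 × 8^0 = 0
Position 1: 0 × 8^1 = 0
Position 2: 4 × 8^2 = 256
Position 3: 5 × 8^3 = 2560
Position 4: 3 × 8^4 = 12288
Sum = 0 + 0 + 256 + 2560 + 12288
= 15104


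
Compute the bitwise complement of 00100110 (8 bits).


Original: 00100110
Invert all bits:
  bit 0: 0 → 1
  bit 1: 0 → 1
  bit 2: 1 → 0
  bit 3: 0 → 1
  bit 4: 0 → 1
  bit 5: 1 → 0
  bit 6: 1 → 0
  bit 7: 0 → 1
= 11011001


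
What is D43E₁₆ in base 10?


Positional values:
Position 0: E × 16^0 = 14 × 1 = 14
Position 1: 3 × 16^1 = 3 × 16 = 48
Position 2: 4 × 16^2 = 4 × 256 = 1024
Position 3: D × 16^3 = 13 × 4096 = 53248
Sum = 14 + 48 + 1024 + 53248
= 54334


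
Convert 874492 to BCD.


Each digit → 4-bit binary:
  8 → 1000
  7 → 0111
  4 → 0100
  4 → 0100
  9 → 1001
  2 → 0010
= 1000 0111 0100 0100 1001 0010


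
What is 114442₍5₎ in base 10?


Positional values (base 5):
  2 × 5^0 = 2 × 1 = 2
  4 × 5^1 = 4 × 5 = 20
  4 × 5^2 = 4 × 25 = 100
  4 × 5^3 = 4 × 125 = 500
  1 × 5^4 = 1 × 625 = 625
  1 × 5^5 = 1 × 3125 = 3125
Sum = 2 + 20 + 100 + 500 + 625 + 3125
= 4372


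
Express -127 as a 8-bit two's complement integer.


Original: 01111111
Step 1 - Invert all bits: 10000000
Step 2 - Add 1: 10000000 + 1
= 10000001 (represents -127)


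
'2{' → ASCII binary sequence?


String: '2{'  (2 characters)
Per-character ASCII lookup:
  '2': digits start at 48: '2' = 48 + 2 = 50 → 110010
  '{': special character: '{' = 123 → 1111011
= 110010 1111011


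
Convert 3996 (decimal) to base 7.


Divide by 7 repeatedly:
3996 ÷ 7 = 570 remainder 6
570 ÷ 7 = 81 remainder 3
81 ÷ 7 = 11 remainder 4
11 ÷ 7 = 1 remainder 4
1 ÷ 7 = 0 remainder 1
Reading remainders bottom-up:
= 14436


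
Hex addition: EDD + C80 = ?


Align and add column by column (LSB to MSB, each column mod 16 with carry):
  0EDD
+ 0C80
  ----
  col 0: D(13) + 0(0) + 0 (carry in) = 13 → D(13), carry out 0
  col 1: D(13) + 8(8) + 0 (carry in) = 21 → 5(5), carry out 1
  col 2: E(14) + C(12) + 1 (carry in) = 27 → B(11), carry out 1
  col 3: 0(0) + 0(0) + 1 (carry in) = 1 → 1(1), carry out 0
Reading digits MSB→LSB: 1B5D
Strip leading zeros: 1B5D
= 0x1B5D


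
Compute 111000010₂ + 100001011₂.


Align and add column by column (LSB to MSB, carry propagating):
  0111000010
+ 0100001011
  ----------
  col 0: 0 + 1 + 0 (carry in) = 1 → bit 1, carry out 0
  col 1: 1 + 1 + 0 (carry in) = 2 → bit 0, carry out 1
  col 2: 0 + 0 + 1 (carry in) = 1 → bit 1, carry out 0
  col 3: 0 + 1 + 0 (carry in) = 1 → bit 1, carry out 0
  col 4: 0 + 0 + 0 (carry in) = 0 → bit 0, carry out 0
  col 5: 0 + 0 + 0 (carry in) = 0 → bit 0, carry out 0
  col 6: 1 + 0 + 0 (carry in) = 1 → bit 1, carry out 0
  col 7: 1 + 0 + 0 (carry in) = 1 → bit 1, carry out 0
  col 8: 1 + 1 + 0 (carry in) = 2 → bit 0, carry out 1
  col 9: 0 + 0 + 1 (carry in) = 1 → bit 1, carry out 0
Reading bits MSB→LSB: 1011001101
Strip leading zeros: 1011001101
= 1011001101


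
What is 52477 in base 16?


Divide by 16 repeatedly:
52477 ÷ 16 = 3279 remainder 13 (D)
3279 ÷ 16 = 204 remainder 15 (F)
204 ÷ 16 = 12 remainder 12 (C)
12 ÷ 16 = 0 remainder 12 (C)
Reading remainders bottom-up:
= 0xCCFD


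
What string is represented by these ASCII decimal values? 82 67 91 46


Codes (decimal): 82 67 91 46
Per-code ASCII lookup:
  82  (range 65-90: uppercase, 82 - 65 = 17) → 'R'
  67  (range 65-90: uppercase, 67 - 65 = 2) → 'C'
  91  (special character) → '['
  46  (special character) → '.'
= 'RC[.'


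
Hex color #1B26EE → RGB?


Hex: #1B26EE
R = 1B₁₆ = 27
G = 26₁₆ = 38
B = EE₁₆ = 238
= RGB(27, 38, 238)


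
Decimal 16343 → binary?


Divide by 2 repeatedly:
16343 ÷ 2 = 8171 remainder 1
8171 ÷ 2 = 4085 remainder 1
4085 ÷ 2 = 2042 remainder 1
2042 ÷ 2 = 1021 remainder 0
1021 ÷ 2 = 510 remainder 1
510 ÷ 2 = 255 remainder 0
255 ÷ 2 = 127 remainder 1
127 ÷ 2 = 63 remainder 1
63 ÷ 2 = 31 remainder 1
31 ÷ 2 = 15 remainder 1
15 ÷ 2 = 7 remainder 1
7 ÷ 2 = 3 remainder 1
3 ÷ 2 = 1 remainder 1
1 ÷ 2 = 0 remainder 1
Reading remainders bottom-up:
= 11111111010111


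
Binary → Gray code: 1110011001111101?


Binary: 1110011001111101
Gray code: G = B XOR (B >> 1)
B >> 1 = 0111001100111110
1110011001111101 XOR 0111001100111110:
  1 XOR 0 = 1
  1 XOR 1 = 0
  1 XOR 1 = 0
  0 XOR 1 = 1
  0 XOR 0 = 0
  1 XOR 0 = 1
  1 XOR 1 = 0
  0 XOR 1 = 1
  0 XOR 0 = 0
  1 XOR 0 = 1
  1 XOR 1 = 0
  1 XOR 1 = 0
  1 XOR 1 = 0
  1 XOR 1 = 0
  0 XOR 1 = 1
  1 XOR 0 = 1
= 1001010101000011


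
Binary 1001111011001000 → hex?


Group into 4-bit nibbles: 1001111011001000
  1001 = 9
  1110 = E
  1100 = C
  1000 = 8
= 0x9EC8


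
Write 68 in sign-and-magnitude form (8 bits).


Sign bit: 0 (positive)
Magnitude: 68 = 1000100
= 01000100


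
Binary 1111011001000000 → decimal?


Positional values:
Bit 6: 1 × 2^6 = 64
Bit 9: 1 × 2^9 = 512
Bit 10: 1 × 2^10 = 1024
Bit 12: 1 × 2^12 = 4096
Bit 13: 1 × 2^13 = 8192
Bit 14: 1 × 2^14 = 16384
Bit 15: 1 × 2^15 = 32768
Sum = 64 + 512 + 1024 + 4096 + 8192 + 16384 + 32768
= 63040


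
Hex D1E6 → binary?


Each hex digit → 4 binary bits:
  D = 1101
  1 = 0001
  E = 1110
  6 = 0110
Concatenate: 1101 0001 1110 0110
= 1101000111100110


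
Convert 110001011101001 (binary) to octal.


Group into 3-bit groups: 110001011101001
  110 = 6
  001 = 1
  011 = 3
  101 = 5
  001 = 1
= 0o61351


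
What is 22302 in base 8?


Divide by 8 repeatedly:
22302 ÷ 8 = 2787 remainder 6
2787 ÷ 8 = 348 remainder 3
348 ÷ 8 = 43 remainder 4
43 ÷ 8 = 5 remainder 3
5 ÷ 8 = 0 remainder 5
Reading remainders bottom-up:
= 0o53436


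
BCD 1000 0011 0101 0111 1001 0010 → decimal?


Each 4-bit group → digit:
  1000 → 8
  0011 → 3
  0101 → 5
  0111 → 7
  1001 → 9
  0010 → 2
= 835792


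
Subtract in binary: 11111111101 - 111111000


Align and subtract column by column (LSB to MSB, borrowing when needed):
  11111111101
- 00111111000
  -----------
  col 0: (1 - 0 borrow-in) - 0 → 1 - 0 = 1, borrow out 0
  col 1: (0 - 0 borrow-in) - 0 → 0 - 0 = 0, borrow out 0
  col 2: (1 - 0 borrow-in) - 0 → 1 - 0 = 1, borrow out 0
  col 3: (1 - 0 borrow-in) - 1 → 1 - 1 = 0, borrow out 0
  col 4: (1 - 0 borrow-in) - 1 → 1 - 1 = 0, borrow out 0
  col 5: (1 - 0 borrow-in) - 1 → 1 - 1 = 0, borrow out 0
  col 6: (1 - 0 borrow-in) - 1 → 1 - 1 = 0, borrow out 0
  col 7: (1 - 0 borrow-in) - 1 → 1 - 1 = 0, borrow out 0
  col 8: (1 - 0 borrow-in) - 1 → 1 - 1 = 0, borrow out 0
  col 9: (1 - 0 borrow-in) - 0 → 1 - 0 = 1, borrow out 0
  col 10: (1 - 0 borrow-in) - 0 → 1 - 0 = 1, borrow out 0
Reading bits MSB→LSB: 11000000101
Strip leading zeros: 11000000101
= 11000000101


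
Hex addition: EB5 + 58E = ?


Align and add column by column (LSB to MSB, each column mod 16 with carry):
  0EB5
+ 058E
  ----
  col 0: 5(5) + E(14) + 0 (carry in) = 19 → 3(3), carry out 1
  col 1: B(11) + 8(8) + 1 (carry in) = 20 → 4(4), carry out 1
  col 2: E(14) + 5(5) + 1 (carry in) = 20 → 4(4), carry out 1
  col 3: 0(0) + 0(0) + 1 (carry in) = 1 → 1(1), carry out 0
Reading digits MSB→LSB: 1443
Strip leading zeros: 1443
= 0x1443


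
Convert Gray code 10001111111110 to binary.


Gray code: 10001111111110
MSB stays the same: 1
Each subsequent bit = prev_binary XOR current_gray:
  B[1] = 1 XOR 0 = 1
  B[2] = 1 XOR 0 = 1
  B[3] = 1 XOR 0 = 1
  B[4] = 1 XOR 1 = 0
  B[5] = 0 XOR 1 = 1
  B[6] = 1 XOR 1 = 0
  B[7] = 0 XOR 1 = 1
  B[8] = 1 XOR 1 = 0
  B[9] = 0 XOR 1 = 1
  B[10] = 1 XOR 1 = 0
  B[11] = 0 XOR 1 = 1
  B[12] = 1 XOR 1 = 0
  B[13] = 0 XOR 0 = 0
= 11110101010100 (15700 decimal)


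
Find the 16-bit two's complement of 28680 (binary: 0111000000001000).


Original: 0111000000001000
Step 1 - Invert all bits: 1000111111110111
Step 2 - Add 1: 1000111111110111 + 1
= 1000111111111000 (represents -28680)


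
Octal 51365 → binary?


Each octal digit → 3 binary bits:
  5 = 101
  1 = 001
  3 = 011
  6 = 110
  5 = 101
Concatenate: 101 001 011 110 101
= 101001011110101


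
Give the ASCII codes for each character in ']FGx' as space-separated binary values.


String: ']FGx'  (4 characters)
Per-character ASCII lookup:
  ']': special character: ']' = 93 → 1011101
  'F': uppercase starts at 65: 'F' = 65 + 5 = 70 → 1000110
  'G': uppercase starts at 65: 'G' = 65 + 6 = 71 → 1000111
  'x': lowercase starts at 97: 'x' = 97 + 23 = 120 → 1111000
= 1011101 1000110 1000111 1111000


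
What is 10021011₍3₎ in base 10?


Positional values (base 3):
  1 × 3^0 = 1 × 1 = 1
  1 × 3^1 = 1 × 3 = 3
  0 × 3^2 = 0 × 9 = 0
  1 × 3^3 = 1 × 27 = 27
  2 × 3^4 = 2 × 81 = 162
  0 × 3^5 = 0 × 243 = 0
  0 × 3^6 = 0 × 729 = 0
  1 × 3^7 = 1 × 2187 = 2187
Sum = 1 + 3 + 0 + 27 + 162 + 0 + 0 + 2187
= 2380


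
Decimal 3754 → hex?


Divide by 16 repeatedly:
3754 ÷ 16 = 234 remainder 10 (A)
234 ÷ 16 = 14 remainder 10 (A)
14 ÷ 16 = 0 remainder 14 (E)
Reading remainders bottom-up:
= 0xEAA


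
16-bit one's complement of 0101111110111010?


Original: 0101111110111010
Invert all bits:
  bit 0: 0 → 1
  bit 1: 1 → 0
  bit 2: 0 → 1
  bit 3: 1 → 0
  bit 4: 1 → 0
  bit 5: 1 → 0
  bit 6: 1 → 0
  bit 7: 1 → 0
  bit 8: 1 → 0
  bit 9: 0 → 1
  bit 10: 1 → 0
  bit 11: 1 → 0
  bit 12: 1 → 0
  bit 13: 0 → 1
  bit 14: 1 → 0
  bit 15: 0 → 1
= 1010000001000101


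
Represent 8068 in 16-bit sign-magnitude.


Sign bit: 0 (positive)
Magnitude: 8068 = 001111110000100
= 0001111110000100


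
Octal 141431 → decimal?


Positional values:
Position 0: 1 × 8^0 = 1
Position 1: 3 × 8^1 = 24
Position 2: 4 × 8^2 = 256
Position 3: 1 × 8^3 = 512
Position 4: 4 × 8^4 = 16384
Position 5: 1 × 8^5 = 32768
Sum = 1 + 24 + 256 + 512 + 16384 + 32768
= 49945


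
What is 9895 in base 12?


Divide by 12 repeatedly:
9895 ÷ 12 = 824 remainder 7
824 ÷ 12 = 68 remainder 8
68 ÷ 12 = 5 remainder 8
5 ÷ 12 = 0 remainder 5
Reading remainders bottom-up:
= 5887


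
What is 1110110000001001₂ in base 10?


Positional values:
Bit 0: 1 × 2^0 = 1
Bit 3: 1 × 2^3 = 8
Bit 10: 1 × 2^10 = 1024
Bit 11: 1 × 2^11 = 2048
Bit 13: 1 × 2^13 = 8192
Bit 14: 1 × 2^14 = 16384
Bit 15: 1 × 2^15 = 32768
Sum = 1 + 8 + 1024 + 2048 + 8192 + 16384 + 32768
= 60425


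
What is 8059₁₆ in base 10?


Positional values:
Position 0: 9 × 16^0 = 9 × 1 = 9
Position 1: 5 × 16^1 = 5 × 16 = 80
Position 2: 0 × 16^2 = 0 × 256 = 0
Position 3: 8 × 16^3 = 8 × 4096 = 32768
Sum = 9 + 80 + 0 + 32768
= 32857


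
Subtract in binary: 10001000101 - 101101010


Align and subtract column by column (LSB to MSB, borrowing when needed):
  10001000101
- 00101101010
  -----------
  col 0: (1 - 0 borrow-in) - 0 → 1 - 0 = 1, borrow out 0
  col 1: (0 - 0 borrow-in) - 1 → borrow from next column: (0+2) - 1 = 1, borrow out 1
  col 2: (1 - 1 borrow-in) - 0 → 0 - 0 = 0, borrow out 0
  col 3: (0 - 0 borrow-in) - 1 → borrow from next column: (0+2) - 1 = 1, borrow out 1
  col 4: (0 - 1 borrow-in) - 0 → borrow from next column: (-1+2) - 0 = 1, borrow out 1
  col 5: (0 - 1 borrow-in) - 1 → borrow from next column: (-1+2) - 1 = 0, borrow out 1
  col 6: (1 - 1 borrow-in) - 1 → borrow from next column: (0+2) - 1 = 1, borrow out 1
  col 7: (0 - 1 borrow-in) - 0 → borrow from next column: (-1+2) - 0 = 1, borrow out 1
  col 8: (0 - 1 borrow-in) - 1 → borrow from next column: (-1+2) - 1 = 0, borrow out 1
  col 9: (0 - 1 borrow-in) - 0 → borrow from next column: (-1+2) - 0 = 1, borrow out 1
  col 10: (1 - 1 borrow-in) - 0 → 0 - 0 = 0, borrow out 0
Reading bits MSB→LSB: 01011011011
Strip leading zeros: 1011011011
= 1011011011


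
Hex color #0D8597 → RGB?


Hex: #0D8597
R = 0D₁₆ = 13
G = 85₁₆ = 133
B = 97₁₆ = 151
= RGB(13, 133, 151)


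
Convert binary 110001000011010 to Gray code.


Binary: 110001000011010
Gray code: G = B XOR (B >> 1)
B >> 1 = 011000100001101
110001000011010 XOR 011000100001101:
  1 XOR 0 = 1
  1 XOR 1 = 0
  0 XOR 1 = 1
  0 XOR 0 = 0
  0 XOR 0 = 0
  1 XOR 0 = 1
  0 XOR 1 = 1
  0 XOR 0 = 0
  0 XOR 0 = 0
  0 XOR 0 = 0
  1 XOR 0 = 1
  1 XOR 1 = 0
  0 XOR 1 = 1
  1 XOR 0 = 1
  0 XOR 1 = 1
= 101001100010111


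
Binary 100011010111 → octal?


Group into 3-bit groups: 100011010111
  100 = 4
  011 = 3
  010 = 2
  111 = 7
= 0o4327


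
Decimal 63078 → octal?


Divide by 8 repeatedly:
63078 ÷ 8 = 7884 remainder 6
7884 ÷ 8 = 985 remainder 4
985 ÷ 8 = 123 remainder 1
123 ÷ 8 = 15 remainder 3
15 ÷ 8 = 1 remainder 7
1 ÷ 8 = 0 remainder 1
Reading remainders bottom-up:
= 0o173146


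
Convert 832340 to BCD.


Each digit → 4-bit binary:
  8 → 1000
  3 → 0011
  2 → 0010
  3 → 0011
  4 → 0100
  0 → 0000
= 1000 0011 0010 0011 0100 0000


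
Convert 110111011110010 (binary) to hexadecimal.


Group into 4-bit nibbles: 0110111011110010
  0110 = 6
  1110 = E
  1111 = F
  0010 = 2
= 0x6EF2


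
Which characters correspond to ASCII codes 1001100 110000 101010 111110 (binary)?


Codes (binary): 1001100 110000 101010 111110
Per-code ASCII lookup:
  1001100 = 76  (range 65-90: uppercase, 76 - 65 = 11) → 'L'
  110000 = 48  (range 48-57: digits, 48 - 48 = 0) → '0'
  101010 = 42  (special character) → '*'
  111110 = 62  (special character) → '>'
= 'L0*>'


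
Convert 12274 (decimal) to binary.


Divide by 2 repeatedly:
12274 ÷ 2 = 6137 remainder 0
6137 ÷ 2 = 3068 remainder 1
3068 ÷ 2 = 1534 remainder 0
1534 ÷ 2 = 767 remainder 0
767 ÷ 2 = 383 remainder 1
383 ÷ 2 = 191 remainder 1
191 ÷ 2 = 95 remainder 1
95 ÷ 2 = 47 remainder 1
47 ÷ 2 = 23 remainder 1
23 ÷ 2 = 11 remainder 1
11 ÷ 2 = 5 remainder 1
5 ÷ 2 = 2 remainder 1
2 ÷ 2 = 1 remainder 0
1 ÷ 2 = 0 remainder 1
Reading remainders bottom-up:
= 10111111110010


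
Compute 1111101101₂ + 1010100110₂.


Align and add column by column (LSB to MSB, carry propagating):
  01111101101
+ 01010100110
  -----------
  col 0: 1 + 0 + 0 (carry in) = 1 → bit 1, carry out 0
  col 1: 0 + 1 + 0 (carry in) = 1 → bit 1, carry out 0
  col 2: 1 + 1 + 0 (carry in) = 2 → bit 0, carry out 1
  col 3: 1 + 0 + 1 (carry in) = 2 → bit 0, carry out 1
  col 4: 0 + 0 + 1 (carry in) = 1 → bit 1, carry out 0
  col 5: 1 + 1 + 0 (carry in) = 2 → bit 0, carry out 1
  col 6: 1 + 0 + 1 (carry in) = 2 → bit 0, carry out 1
  col 7: 1 + 1 + 1 (carry in) = 3 → bit 1, carry out 1
  col 8: 1 + 0 + 1 (carry in) = 2 → bit 0, carry out 1
  col 9: 1 + 1 + 1 (carry in) = 3 → bit 1, carry out 1
  col 10: 0 + 0 + 1 (carry in) = 1 → bit 1, carry out 0
Reading bits MSB→LSB: 11010010011
Strip leading zeros: 11010010011
= 11010010011


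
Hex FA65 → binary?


Each hex digit → 4 binary bits:
  F = 1111
  A = 1010
  6 = 0110
  5 = 0101
Concatenate: 1111 1010 0110 0101
= 1111101001100101


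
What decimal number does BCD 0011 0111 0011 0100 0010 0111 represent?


Each 4-bit group → digit:
  0011 → 3
  0111 → 7
  0011 → 3
  0100 → 4
  0010 → 2
  0111 → 7
= 373427


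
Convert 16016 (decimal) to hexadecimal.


Divide by 16 repeatedly:
16016 ÷ 16 = 1001 remainder 0 (0)
1001 ÷ 16 = 62 remainder 9 (9)
62 ÷ 16 = 3 remainder 14 (E)
3 ÷ 16 = 0 remainder 3 (3)
Reading remainders bottom-up:
= 0x3E90


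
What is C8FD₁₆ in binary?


Each hex digit → 4 binary bits:
  C = 1100
  8 = 1000
  F = 1111
  D = 1101
Concatenate: 1100 1000 1111 1101
= 1100100011111101


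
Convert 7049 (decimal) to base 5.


Divide by 5 repeatedly:
7049 ÷ 5 = 1409 remainder 4
1409 ÷ 5 = 281 remainder 4
281 ÷ 5 = 56 remainder 1
56 ÷ 5 = 11 remainder 1
11 ÷ 5 = 2 remainder 1
2 ÷ 5 = 0 remainder 2
Reading remainders bottom-up:
= 211144


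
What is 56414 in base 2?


Divide by 2 repeatedly:
56414 ÷ 2 = 28207 remainder 0
28207 ÷ 2 = 14103 remainder 1
14103 ÷ 2 = 7051 remainder 1
7051 ÷ 2 = 3525 remainder 1
3525 ÷ 2 = 1762 remainder 1
1762 ÷ 2 = 881 remainder 0
881 ÷ 2 = 440 remainder 1
440 ÷ 2 = 220 remainder 0
220 ÷ 2 = 110 remainder 0
110 ÷ 2 = 55 remainder 0
55 ÷ 2 = 27 remainder 1
27 ÷ 2 = 13 remainder 1
13 ÷ 2 = 6 remainder 1
6 ÷ 2 = 3 remainder 0
3 ÷ 2 = 1 remainder 1
1 ÷ 2 = 0 remainder 1
Reading remainders bottom-up:
= 1101110001011110


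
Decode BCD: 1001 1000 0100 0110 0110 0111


Each 4-bit group → digit:
  1001 → 9
  1000 → 8
  0100 → 4
  0110 → 6
  0110 → 6
  0111 → 7
= 984667


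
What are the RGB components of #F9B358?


Hex: #F9B358
R = F9₁₆ = 249
G = B3₁₆ = 179
B = 58₁₆ = 88
= RGB(249, 179, 88)


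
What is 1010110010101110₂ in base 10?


Positional values:
Bit 1: 1 × 2^1 = 2
Bit 2: 1 × 2^2 = 4
Bit 3: 1 × 2^3 = 8
Bit 5: 1 × 2^5 = 32
Bit 7: 1 × 2^7 = 128
Bit 10: 1 × 2^10 = 1024
Bit 11: 1 × 2^11 = 2048
Bit 13: 1 × 2^13 = 8192
Bit 15: 1 × 2^15 = 32768
Sum = 2 + 4 + 8 + 32 + 128 + 1024 + 2048 + 8192 + 32768
= 44206


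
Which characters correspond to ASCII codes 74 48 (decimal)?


Codes (decimal): 74 48
Per-code ASCII lookup:
  74  (range 65-90: uppercase, 74 - 65 = 9) → 'J'
  48  (range 48-57: digits, 48 - 48 = 0) → '0'
= 'J0'


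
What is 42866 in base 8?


Divide by 8 repeatedly:
42866 ÷ 8 = 5358 remainder 2
5358 ÷ 8 = 669 remainder 6
669 ÷ 8 = 83 remainder 5
83 ÷ 8 = 10 remainder 3
10 ÷ 8 = 1 remainder 2
1 ÷ 8 = 0 remainder 1
Reading remainders bottom-up:
= 0o123562


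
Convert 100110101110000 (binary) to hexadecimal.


Group into 4-bit nibbles: 0100110101110000
  0100 = 4
  1101 = D
  0111 = 7
  0000 = 0
= 0x4D70
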